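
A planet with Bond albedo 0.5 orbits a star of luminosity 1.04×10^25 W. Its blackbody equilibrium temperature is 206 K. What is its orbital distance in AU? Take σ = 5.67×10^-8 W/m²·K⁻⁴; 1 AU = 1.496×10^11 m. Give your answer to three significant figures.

0.213 AU

Energy balance gives S = 4σT⁴/(1−α) = 816.8 W/m².
From L = 4πd²S, d = √(1.04×10^25/(4π·816.8)) = 3.183×10^10 m = 0.2128 AU.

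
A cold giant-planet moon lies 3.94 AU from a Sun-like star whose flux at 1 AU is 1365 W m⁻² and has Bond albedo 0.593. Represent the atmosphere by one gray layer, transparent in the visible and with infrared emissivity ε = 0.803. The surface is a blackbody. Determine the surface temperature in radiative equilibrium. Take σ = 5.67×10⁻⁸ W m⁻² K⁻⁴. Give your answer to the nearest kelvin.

127 K

By the inverse-square law, S = 1365/3.94² = 87.93 W m⁻².
The planet radiates to space at T_e = [S(1−α)/(4σ)]^(1/4) = 112.1 K.
Surface balance with a leaky layer gives σT_s⁴ = σT_e⁴·2/(2−ε), so T_s = T_e·[2/(2−0.803)]^(1/4) = 127.4 K.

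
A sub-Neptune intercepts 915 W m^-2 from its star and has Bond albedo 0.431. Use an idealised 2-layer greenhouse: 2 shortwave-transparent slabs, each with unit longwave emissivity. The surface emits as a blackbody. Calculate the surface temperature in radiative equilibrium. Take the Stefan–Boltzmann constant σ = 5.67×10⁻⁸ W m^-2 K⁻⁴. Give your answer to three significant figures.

OLR = S(1−α)/4 = 130.2 W m^-2; the top layer radiates at T_e = 218.9 K.
Layer-by-layer balance gives σT_s⁴ = (N+1)σT_e⁴, so T_s = 3^¼·218.9 = 288.1 K.

288 K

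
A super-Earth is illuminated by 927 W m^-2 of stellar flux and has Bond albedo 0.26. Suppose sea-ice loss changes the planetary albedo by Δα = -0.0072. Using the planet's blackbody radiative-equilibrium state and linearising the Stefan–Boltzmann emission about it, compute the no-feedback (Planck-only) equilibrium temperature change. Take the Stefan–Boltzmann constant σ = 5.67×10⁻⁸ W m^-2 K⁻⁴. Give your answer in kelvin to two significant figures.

0.57 K

Reference equilibrium: T_e = [S(1−α)/(4σ)]^(1/4) = 234.5 K.
The change in absorbed flux is Δ[S(1−α)/4] = −SΔα/4 = 1.669 W m^-2.
Planck response: λ_P = 4σT_e³ = 4·5.67×10⁻⁸·(234.5)³ = 2.925 W m^-2/K.
So ΔT₀ = 1.669/2.925 = 0.570 K.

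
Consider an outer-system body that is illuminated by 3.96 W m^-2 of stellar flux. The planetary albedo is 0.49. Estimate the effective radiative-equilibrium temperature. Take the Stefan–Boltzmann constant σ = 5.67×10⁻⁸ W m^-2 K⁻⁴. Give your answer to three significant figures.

The planet absorbs (1−α)S over its disc πR² and re-emits over 4πR², so the mean absorbed flux is (1−0.49)·3.960/4 = 0.5049 W m^-2.
In equilibrium σT⁴ equals this, so T = 54.63 K.

54.6 K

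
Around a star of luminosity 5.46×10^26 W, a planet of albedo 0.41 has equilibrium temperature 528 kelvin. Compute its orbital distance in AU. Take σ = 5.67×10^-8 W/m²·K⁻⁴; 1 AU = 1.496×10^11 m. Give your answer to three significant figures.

0.255 AU

Energy balance gives S = 4σT⁴/(1−α) = 29880 W/m².
Then d = [L/(4πS)]^(1/2) = 3.814×10^10 m, i.e. 0.2549 AU.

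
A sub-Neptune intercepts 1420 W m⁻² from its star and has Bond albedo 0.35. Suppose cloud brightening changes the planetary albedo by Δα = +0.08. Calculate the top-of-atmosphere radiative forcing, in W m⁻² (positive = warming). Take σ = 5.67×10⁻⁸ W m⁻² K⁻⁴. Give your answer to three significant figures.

ΔF = −(S/4)Δα = −(1420/4)×(+0.08) = -28.40 W m⁻².

-28.4 W m⁻²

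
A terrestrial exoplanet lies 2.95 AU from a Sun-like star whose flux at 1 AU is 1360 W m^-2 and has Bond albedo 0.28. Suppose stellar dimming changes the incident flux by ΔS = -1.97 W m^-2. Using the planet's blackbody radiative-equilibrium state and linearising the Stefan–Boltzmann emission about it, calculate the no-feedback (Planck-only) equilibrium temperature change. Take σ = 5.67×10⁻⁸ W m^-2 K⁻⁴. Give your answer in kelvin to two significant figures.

-0.47 K

Irradiance scales as 1/d², so S = 1360 W m^-2 × (1/2.95)² = 156.3 W m^-2.
Unperturbed T_e = [156.3·(1−0.28)/(4σ)]^¼ = 149.2 K.
ΔF = Δ[S(1−α)]/4 = (1−0.28)·-1.97/4 = -0.3546 W m^-2.
The Planck feedback parameter is 4σT_e³ = 0.7539 W m^-2/K.
Hence the no-feedback warming is ΔF/(4σT_e³) = -0.470 K.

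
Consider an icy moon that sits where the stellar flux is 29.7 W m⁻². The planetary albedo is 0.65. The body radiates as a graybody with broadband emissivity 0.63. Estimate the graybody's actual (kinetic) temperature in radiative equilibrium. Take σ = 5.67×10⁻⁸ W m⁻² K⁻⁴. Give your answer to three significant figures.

92.4 kelvin

Averaging over the sphere, the absorbed flux is S(1−α)/4 = 2.599 W m⁻².
Radiative balance εσT⁴ = 2.599 gives T = [2.599/(0.63·σ)]^(1/4) = 92.35 K.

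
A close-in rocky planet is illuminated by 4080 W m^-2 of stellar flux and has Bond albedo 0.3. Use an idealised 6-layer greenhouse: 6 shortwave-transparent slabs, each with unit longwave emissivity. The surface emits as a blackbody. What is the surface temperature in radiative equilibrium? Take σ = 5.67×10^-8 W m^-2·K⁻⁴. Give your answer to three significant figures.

The effective emission temperature is T_e = [S(1−α)/(4σ)]^¼ = 335.0 K.
For an N-layer opaque stack, T_s⁴ = (N+1)T_e⁴, hence T_s = (7)^(1/4)×335.0 K = 544.9 K.

545 K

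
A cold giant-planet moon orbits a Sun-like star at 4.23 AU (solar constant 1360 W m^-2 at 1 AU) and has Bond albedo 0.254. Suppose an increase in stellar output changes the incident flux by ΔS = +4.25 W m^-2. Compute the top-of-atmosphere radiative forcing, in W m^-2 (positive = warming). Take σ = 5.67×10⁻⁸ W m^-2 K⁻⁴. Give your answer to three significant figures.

0.793 W m^-2

Irradiance scales as 1/d², so S = 1360 W m^-2 × (1/4.23)² = 76.01 W m^-2.
ΔF = Δ[S(1−α)]/4 = (1−0.254)·+4.25/4 = 0.7926 W m^-2.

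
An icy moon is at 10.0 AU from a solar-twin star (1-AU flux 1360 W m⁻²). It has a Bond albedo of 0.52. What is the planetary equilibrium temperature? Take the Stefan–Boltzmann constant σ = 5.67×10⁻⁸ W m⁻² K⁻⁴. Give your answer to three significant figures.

By the inverse-square law, S = 1360/10.0² = 13.60 W m⁻².
Absorbed flux (global mean): S(1−α)/4 = 13.60·0.48/4 = 1.632 W m⁻².
Balancing against σT⁴: T = (1.632/5.67×10⁻⁸)^(1/4) = 73.25 K.

73.2 K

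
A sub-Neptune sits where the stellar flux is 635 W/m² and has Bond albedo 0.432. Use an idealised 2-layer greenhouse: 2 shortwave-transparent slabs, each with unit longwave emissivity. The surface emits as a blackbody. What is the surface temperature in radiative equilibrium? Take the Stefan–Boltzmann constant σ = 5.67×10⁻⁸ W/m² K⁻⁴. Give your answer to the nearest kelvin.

The effective emission temperature is T_e = [S(1−α)/(4σ)]^¼ = 199.7 K.
Layer-by-layer balance gives σT_s⁴ = (N+1)σT_e⁴, so T_s = 3^¼·199.7 = 262.8 K.

263 kelvin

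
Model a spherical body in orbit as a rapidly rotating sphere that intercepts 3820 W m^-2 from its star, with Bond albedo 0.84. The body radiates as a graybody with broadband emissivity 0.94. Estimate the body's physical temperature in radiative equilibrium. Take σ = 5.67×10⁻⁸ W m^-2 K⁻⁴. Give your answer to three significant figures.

231 K

The planet absorbs (1−α)S over its disc πR² and re-emits over 4πR², so the mean absorbed flux is (1−0.84)·3820/4 = 152.8 W m^-2.
Radiative balance εσT⁴ = 152.8 gives T = [152.8/(0.94·σ)]^(1/4) = 231.4 K.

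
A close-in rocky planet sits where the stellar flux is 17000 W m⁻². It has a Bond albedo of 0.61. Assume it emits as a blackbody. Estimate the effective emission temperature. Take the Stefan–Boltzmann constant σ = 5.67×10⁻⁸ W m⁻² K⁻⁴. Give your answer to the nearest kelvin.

413 kelvin

The planet absorbs (1−α)S over its disc πR² and re-emits over 4πR², so the mean absorbed flux is (1−0.61)·17000/4 = 1658 W m⁻².
In equilibrium σT⁴ equals this, so T = 413.5 K.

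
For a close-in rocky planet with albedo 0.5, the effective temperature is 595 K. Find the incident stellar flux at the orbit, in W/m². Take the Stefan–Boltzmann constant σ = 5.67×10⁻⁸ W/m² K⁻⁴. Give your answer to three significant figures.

56900 W/m²

Invert the energy balance for S: S = 4σT⁴/(1−α).
σT⁴ = 5.67×10⁻⁸·(595)⁴ = 7106 W/m².
S = 4·7106/0.5 = 56850 W/m².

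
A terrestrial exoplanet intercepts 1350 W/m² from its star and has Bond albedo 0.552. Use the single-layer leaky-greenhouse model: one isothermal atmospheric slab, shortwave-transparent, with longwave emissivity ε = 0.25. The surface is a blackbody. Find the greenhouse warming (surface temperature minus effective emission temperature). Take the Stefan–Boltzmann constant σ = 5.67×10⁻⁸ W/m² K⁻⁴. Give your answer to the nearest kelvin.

8 K

The planet radiates to space at T_e = [S(1−α)/(4σ)]^(1/4) = 227.2 K.
The surface balance (absorbed SW + ε·downward IR = σT_s⁴) with T_a⁴ = T_s⁴/2 reduces to T_s = T_e·[2/(2−ε)]^¼ = 235.0 K.
The atmosphere warms the surface by 7.714 K.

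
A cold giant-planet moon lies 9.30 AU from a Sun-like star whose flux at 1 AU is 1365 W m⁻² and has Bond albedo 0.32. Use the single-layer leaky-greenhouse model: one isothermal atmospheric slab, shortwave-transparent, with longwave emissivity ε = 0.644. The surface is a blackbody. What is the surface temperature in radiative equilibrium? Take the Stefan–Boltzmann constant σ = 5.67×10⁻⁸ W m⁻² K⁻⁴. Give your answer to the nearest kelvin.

By the inverse-square law, S = 1365/9.30² = 15.78 W m⁻².
At the top of the atmosphere, σT_e⁴ = S(1−α)/4 = 2.683 W m⁻², giving T_e = 82.94 K.
Surface balance with a leaky layer gives σT_s⁴ = σT_e⁴·2/(2−ε), so T_s = T_e·[2/(2−0.644)]^(1/4) = 91.40 K.

91 K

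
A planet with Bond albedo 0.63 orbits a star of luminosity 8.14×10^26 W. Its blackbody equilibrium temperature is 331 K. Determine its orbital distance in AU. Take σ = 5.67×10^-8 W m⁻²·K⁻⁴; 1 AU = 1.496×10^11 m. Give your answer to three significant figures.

0.627 AU

Energy balance gives S = 4σT⁴/(1−α) = 7358 W m⁻².
S = L/(4πd²) → d = √(L/4πS) = √(8.14×10^26/(4π·7358)) = 9.383×10^10 m = 0.6272 AU.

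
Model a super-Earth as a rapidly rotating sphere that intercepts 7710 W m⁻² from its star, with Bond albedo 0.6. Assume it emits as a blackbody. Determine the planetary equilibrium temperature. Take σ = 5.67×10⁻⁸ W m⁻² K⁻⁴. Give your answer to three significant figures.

341 kelvin

Absorbed flux (global mean): S(1−α)/4 = 7710·0.4/4 = 771.0 W m⁻².
Balancing against σT⁴: T = (771.0/5.67×10⁻⁸)^(1/4) = 341.5 K.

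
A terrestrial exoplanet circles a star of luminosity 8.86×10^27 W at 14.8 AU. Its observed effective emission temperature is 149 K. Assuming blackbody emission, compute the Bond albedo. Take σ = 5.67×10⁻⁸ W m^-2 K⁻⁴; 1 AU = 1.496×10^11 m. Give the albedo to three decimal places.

Orbital distance: d = 14.8 AU = 2.214×10^12 m.
S = L/(4πd²) = 143.8 W m^-2.
Energy balance: S(1−α)/4 = σT⁴, so 1−α = 4σT⁴/S.
σT⁴ = 27.95 W m^-2, so 4σT⁴ = 111.8 W m^-2.
Hence α = 1 − 111.8/143.8 = 0.2228.

0.223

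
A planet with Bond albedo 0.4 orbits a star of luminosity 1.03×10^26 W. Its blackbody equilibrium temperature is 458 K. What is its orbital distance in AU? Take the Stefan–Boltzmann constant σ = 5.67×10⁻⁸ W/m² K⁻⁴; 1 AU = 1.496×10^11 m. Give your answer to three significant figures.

The flux needed for this T is 4σT⁴/(1−0.4) = 16630 W/m².
S = L/(4πd²) → d = √(L/4πS) = √(1.03×10^26/(4π·16630)) = 2.220×10^10 m = 0.1484 AU.

0.148 AU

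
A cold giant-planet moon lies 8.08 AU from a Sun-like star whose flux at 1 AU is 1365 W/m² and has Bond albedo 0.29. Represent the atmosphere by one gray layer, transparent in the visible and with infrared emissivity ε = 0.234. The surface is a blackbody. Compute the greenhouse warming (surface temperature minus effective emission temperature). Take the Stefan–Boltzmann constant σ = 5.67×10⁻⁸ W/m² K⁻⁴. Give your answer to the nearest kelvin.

Flux at the orbit: S = 1365/(8.08)² = 20.91 W/m².
Effective emission temperature (TOA balance): σT_e⁴ = S(1−α)/4 = 3.711 W/m² → T_e = 89.95 K.
The surface balance (absorbed SW + ε·downward IR = σT_s⁴) with T_a⁴ = T_s⁴/2 reduces to T_s = T_e·[2/(2−ε)]^¼ = 92.79 K.
The atmosphere warms the surface by 2.842 K.

3 K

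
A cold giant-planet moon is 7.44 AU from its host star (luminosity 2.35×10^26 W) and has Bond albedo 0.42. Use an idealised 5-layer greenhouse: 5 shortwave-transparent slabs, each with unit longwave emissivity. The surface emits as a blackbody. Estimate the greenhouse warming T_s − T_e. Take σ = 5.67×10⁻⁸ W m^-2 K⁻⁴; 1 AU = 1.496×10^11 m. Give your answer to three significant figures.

44.5 K

Orbital distance: d = 7.44 AU = 1.113×10^12 m.
Spreading L over a sphere of radius d: S = 2.35×10^26/(4π·1.11×10^12²) = 15.10 W m^-2.
The effective emission temperature is T_e = [S(1−α)/(4σ)]^¼ = 78.82 K.
T_s = (N+1)^(1/4)·T_e = 123.4 K.
Warming: T_s − T_e = 44.54 K.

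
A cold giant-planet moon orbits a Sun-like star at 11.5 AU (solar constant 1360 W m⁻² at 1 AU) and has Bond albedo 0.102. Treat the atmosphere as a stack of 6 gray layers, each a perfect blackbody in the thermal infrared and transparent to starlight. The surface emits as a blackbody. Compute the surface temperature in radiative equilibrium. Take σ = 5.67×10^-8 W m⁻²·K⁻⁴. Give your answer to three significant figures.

130 K

Flux at the orbit: S = 1360/(11.5)² = 10.28 W m⁻².
The effective emission temperature is T_e = [S(1−α)/(4σ)]^¼ = 79.88 K.
Layer-by-layer balance gives σT_s⁴ = (N+1)σT_e⁴, so T_s = 7^¼·79.88 = 129.9 K.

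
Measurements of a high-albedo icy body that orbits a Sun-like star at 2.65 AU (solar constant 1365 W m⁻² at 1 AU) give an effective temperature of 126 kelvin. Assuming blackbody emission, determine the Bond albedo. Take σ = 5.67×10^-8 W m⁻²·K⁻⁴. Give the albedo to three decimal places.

0.706

By the inverse-square law, S = 1365/2.65² = 194.4 W m⁻².
Rearranging the radiative balance, α = 1 − 4σT⁴/S.
4σT⁴ = 4·5.67×10⁻⁸·(126)⁴ = 57.16 W m⁻².
Hence α = 1 − 57.16/194.4 = 0.7059.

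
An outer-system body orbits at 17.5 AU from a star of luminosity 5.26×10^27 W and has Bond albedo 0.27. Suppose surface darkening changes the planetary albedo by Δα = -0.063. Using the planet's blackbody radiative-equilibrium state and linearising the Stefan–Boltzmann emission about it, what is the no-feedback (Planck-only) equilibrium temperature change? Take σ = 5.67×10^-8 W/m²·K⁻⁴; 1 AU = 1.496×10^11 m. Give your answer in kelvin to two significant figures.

2.6 K

d = 17.5 × 1.496×10^11 m = 2.618×10^12 m.
S = L/(4πd²) = 61.07 W/m².
Reference equilibrium: T_e = [S(1−α)/(4σ)]^(1/4) = 118.4 K.
The change in absorbed flux is Δ[S(1−α)/4] = −SΔα/4 = 0.9619 W/m².
Linearising σT⁴ gives d(σT⁴)/dT = 4σT_e³ = 0.3765 W/m² per K.
So ΔT₀ = 0.9619/0.3765 = 2.55 K.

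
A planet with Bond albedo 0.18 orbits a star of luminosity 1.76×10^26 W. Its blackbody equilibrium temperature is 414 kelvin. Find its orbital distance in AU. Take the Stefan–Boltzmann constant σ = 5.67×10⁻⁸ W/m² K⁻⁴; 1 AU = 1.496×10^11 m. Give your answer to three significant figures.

0.278 AU

Required flux: S = 4σT⁴/(1−α) = 8125 W/m².
From L = 4πd²S, d = √(1.76×10^26/(4π·8125)) = 4.152×10^10 m = 0.2775 AU.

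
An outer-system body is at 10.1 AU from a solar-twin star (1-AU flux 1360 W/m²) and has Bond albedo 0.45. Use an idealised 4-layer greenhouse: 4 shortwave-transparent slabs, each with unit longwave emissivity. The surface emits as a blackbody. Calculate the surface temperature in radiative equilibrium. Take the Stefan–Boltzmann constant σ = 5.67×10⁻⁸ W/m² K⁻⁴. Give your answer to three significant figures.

113 K

Irradiance scales as 1/d², so S = 1360 W/m² × (1/10.1)² = 13.33 W/m².
The effective emission temperature is T_e = [S(1−α)/(4σ)]^¼ = 75.41 K.
Layer-by-layer balance gives σT_s⁴ = (N+1)σT_e⁴, so T_s = 5^¼·75.41 = 112.8 K.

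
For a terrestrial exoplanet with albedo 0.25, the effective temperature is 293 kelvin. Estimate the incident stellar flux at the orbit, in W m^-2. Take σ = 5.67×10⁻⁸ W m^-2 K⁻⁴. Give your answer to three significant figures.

From S(1−α)/4 = σT⁴: S = 4σT⁴/(1−α).
σT⁴ = 5.67×10⁻⁸·(293)⁴ = 417.9 W m^-2.
So S = 4×417.9/(1−0.25) = 2229 W m^-2.

2230 W m^-2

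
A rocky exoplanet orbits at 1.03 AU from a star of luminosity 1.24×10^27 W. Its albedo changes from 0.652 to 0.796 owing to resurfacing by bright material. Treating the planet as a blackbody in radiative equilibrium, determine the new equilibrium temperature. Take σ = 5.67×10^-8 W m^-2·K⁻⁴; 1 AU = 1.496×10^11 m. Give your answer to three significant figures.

d = 1.03 × 1.496×10^11 m = 1.541×10^11 m.
Flux at the orbit: S = L/(4πd²) = 1.24×10^27/(4π·(1.54×10^11)²) = 4156 W m^-2.
With the new albedo, S(1−α₂)/4 = 212.0 W m^-2, so T₂ = 247.3 K.

247 K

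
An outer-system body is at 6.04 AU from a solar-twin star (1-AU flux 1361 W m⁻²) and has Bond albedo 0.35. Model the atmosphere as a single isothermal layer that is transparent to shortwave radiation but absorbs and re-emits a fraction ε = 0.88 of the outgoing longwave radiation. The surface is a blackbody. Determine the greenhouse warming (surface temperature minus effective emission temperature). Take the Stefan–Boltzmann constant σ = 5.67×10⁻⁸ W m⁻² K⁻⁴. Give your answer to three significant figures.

15.9 K

Irradiance scales as 1/d², so S = 1361 W m⁻² × (1/6.04)² = 37.31 W m⁻².
Effective emission temperature (TOA balance): σT_e⁴ = S(1−α)/4 = 6.062 W m⁻² → T_e = 101.7 K.
For a single slab of emissivity ε, T_s⁴ = 2T_e⁴/(2−ε); thus T_s = 101.7·(1.786)^(1/4) = 117.5 K.
T_s − T_e = 117.5 − 101.7 = 15.86 K.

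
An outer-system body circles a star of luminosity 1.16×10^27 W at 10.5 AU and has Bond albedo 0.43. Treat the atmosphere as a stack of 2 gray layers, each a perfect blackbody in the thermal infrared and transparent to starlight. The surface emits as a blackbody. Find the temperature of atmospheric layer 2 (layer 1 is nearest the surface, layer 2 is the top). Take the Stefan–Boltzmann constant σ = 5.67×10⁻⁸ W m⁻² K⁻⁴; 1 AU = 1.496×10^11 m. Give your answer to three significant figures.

d = 10.5 × 1.496×10^11 m = 1.571×10^12 m.
Spreading L over a sphere of radius d: S = 1.16×10^27/(4π·1.57×10^12²) = 37.41 W m⁻².
Top-of-atmosphere balance: σT_e⁴ = S(1−α)/4 = 5.331 W m⁻² → T_e = 98.47 K.
Each opaque layer satisfies 2T_j⁴ = T_{j−1}⁴ + T_{j+1}⁴, giving T_k⁴ = (N+1−k)T_e⁴.
T_2 = (1)^(1/4)·98.47 = 98.47 K.

98.5 K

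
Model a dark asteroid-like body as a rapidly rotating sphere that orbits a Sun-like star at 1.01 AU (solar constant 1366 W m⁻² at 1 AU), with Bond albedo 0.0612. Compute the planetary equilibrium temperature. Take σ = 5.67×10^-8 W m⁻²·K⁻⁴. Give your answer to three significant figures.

By the inverse-square law, S = 1366/1.01² = 1339 W m⁻².
Absorbed flux (global mean): S(1−α)/4 = 1339·0.939/4 = 314.3 W m⁻².
In equilibrium σT⁴ equals this, so T = 272.9 K.

273 K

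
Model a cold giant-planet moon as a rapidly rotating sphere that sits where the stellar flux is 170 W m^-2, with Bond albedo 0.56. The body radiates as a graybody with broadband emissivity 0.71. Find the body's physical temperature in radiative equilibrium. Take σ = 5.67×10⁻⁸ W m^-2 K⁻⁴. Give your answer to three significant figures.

The planet absorbs (1−α)S over its disc πR² and re-emits over 4πR², so the mean absorbed flux is (1−0.56)·170.0/4 = 18.70 W m^-2.
Radiative balance εσT⁴ = 18.70 gives T = [18.70/(0.71·σ)]^(1/4) = 146.8 K.

147 K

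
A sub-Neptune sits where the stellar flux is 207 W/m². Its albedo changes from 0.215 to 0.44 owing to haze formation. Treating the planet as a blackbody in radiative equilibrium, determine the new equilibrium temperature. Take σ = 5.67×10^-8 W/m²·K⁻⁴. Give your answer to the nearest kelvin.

T₂ = [S(1−α₂)/(4σ)]^(1/4) = [207.0·0.56/(4σ)]^(1/4) = 150.4 K.

150 K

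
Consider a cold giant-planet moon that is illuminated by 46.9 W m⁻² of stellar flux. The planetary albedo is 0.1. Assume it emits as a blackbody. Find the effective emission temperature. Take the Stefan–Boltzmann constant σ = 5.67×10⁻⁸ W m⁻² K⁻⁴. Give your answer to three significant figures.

Averaging over the sphere, the absorbed flux is S(1−α)/4 = 10.55 W m⁻².
In equilibrium σT⁴ equals this, so T = 116.8 K.

117 K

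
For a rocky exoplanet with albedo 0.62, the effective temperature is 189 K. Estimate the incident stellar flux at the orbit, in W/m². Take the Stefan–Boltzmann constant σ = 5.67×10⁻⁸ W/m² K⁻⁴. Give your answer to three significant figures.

762 W/m²

Invert the energy balance for S: S = 4σT⁴/(1−α).
σT⁴ = 5.67×10⁻⁸·(189)⁴ = 72.35 W/m².
S = 4·72.35/0.38 = 761.6 W/m².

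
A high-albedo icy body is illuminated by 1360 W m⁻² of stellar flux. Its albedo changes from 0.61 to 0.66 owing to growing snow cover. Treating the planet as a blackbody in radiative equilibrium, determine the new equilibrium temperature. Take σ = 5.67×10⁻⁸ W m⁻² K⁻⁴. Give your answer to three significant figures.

212 K

With the new albedo, S(1−α₂)/4 = 115.6 W m⁻², so T₂ = 212.5 K.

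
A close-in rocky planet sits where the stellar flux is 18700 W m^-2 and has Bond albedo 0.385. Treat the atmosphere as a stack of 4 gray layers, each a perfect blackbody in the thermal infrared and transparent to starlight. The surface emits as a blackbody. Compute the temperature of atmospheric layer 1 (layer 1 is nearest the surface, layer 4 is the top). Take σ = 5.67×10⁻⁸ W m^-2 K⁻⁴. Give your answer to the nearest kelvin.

671 kelvin

OLR = S(1−α)/4 = 2875 W m^-2; the top layer radiates at T_e = 474.5 K.
In the N-layer model, layer k (counted from the surface) has T_k = (N+1−k)^(1/4)·T_e.
T_1 = (4)^(1/4)·474.5 = 671.1 K.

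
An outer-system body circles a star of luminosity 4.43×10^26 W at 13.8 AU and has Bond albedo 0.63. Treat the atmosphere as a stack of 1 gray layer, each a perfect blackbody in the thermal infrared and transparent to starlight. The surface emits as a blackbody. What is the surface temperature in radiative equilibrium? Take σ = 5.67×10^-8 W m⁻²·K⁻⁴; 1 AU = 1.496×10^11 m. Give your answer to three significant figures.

d = 13.8 × 1.496×10^11 m = 2.064×10^12 m.
Spreading L over a sphere of radius d: S = 4.43×10^26/(4π·2.06×10^12²) = 8.271 W m⁻².
The effective emission temperature is T_e = [S(1−α)/(4σ)]^¼ = 60.61 K.
Layer-by-layer balance gives σT_s⁴ = (N+1)σT_e⁴, so T_s = 2^¼·60.61 = 72.08 K.

72.1 K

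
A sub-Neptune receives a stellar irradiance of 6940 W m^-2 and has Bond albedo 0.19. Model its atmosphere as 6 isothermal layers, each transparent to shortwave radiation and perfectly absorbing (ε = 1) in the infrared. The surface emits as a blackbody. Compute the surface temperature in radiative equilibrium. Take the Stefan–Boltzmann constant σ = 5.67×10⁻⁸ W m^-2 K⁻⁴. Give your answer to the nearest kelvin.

OLR = S(1−α)/4 = 1405 W m^-2; the top layer radiates at T_e = 396.8 K.
With N = 6 opaque layers, T_s = (N+1)^(1/4)·T_e = 7^(1/4)·396.8 = 645.4 K.

645 K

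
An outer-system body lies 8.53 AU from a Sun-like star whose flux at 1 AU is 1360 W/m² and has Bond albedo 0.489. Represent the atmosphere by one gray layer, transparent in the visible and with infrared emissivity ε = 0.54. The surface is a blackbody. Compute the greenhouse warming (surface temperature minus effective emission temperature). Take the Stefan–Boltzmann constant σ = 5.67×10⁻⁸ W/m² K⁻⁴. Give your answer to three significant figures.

6.59 K

By the inverse-square law, S = 1360/8.53² = 18.69 W/m².
At the top of the atmosphere, σT_e⁴ = S(1−α)/4 = 2.388 W/m², giving T_e = 80.56 K.
Surface balance with a leaky layer gives σT_s⁴ = σT_e⁴·2/(2−ε), so T_s = T_e·[2/(2−0.54)]^(1/4) = 87.15 K.
T_s − T_e = 87.15 − 80.56 = 6.594 K.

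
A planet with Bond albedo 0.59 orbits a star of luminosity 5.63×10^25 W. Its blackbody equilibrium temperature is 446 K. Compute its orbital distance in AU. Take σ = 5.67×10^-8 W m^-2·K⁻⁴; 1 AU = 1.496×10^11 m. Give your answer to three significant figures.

0.0956 AU

The flux needed for this T is 4σT⁴/(1−0.59) = 21890 W m^-2.
Then d = [L/(4πS)]^(1/2) = 1.431×10^10 m, i.e. 0.09564 AU.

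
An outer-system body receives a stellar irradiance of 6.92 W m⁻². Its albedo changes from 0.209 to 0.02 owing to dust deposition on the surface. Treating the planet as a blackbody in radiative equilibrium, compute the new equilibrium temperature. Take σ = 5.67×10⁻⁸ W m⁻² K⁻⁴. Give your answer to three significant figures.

73.9 K

With the new albedo, S(1−α₂)/4 = 1.695 W m⁻², so T₂ = 73.95 K.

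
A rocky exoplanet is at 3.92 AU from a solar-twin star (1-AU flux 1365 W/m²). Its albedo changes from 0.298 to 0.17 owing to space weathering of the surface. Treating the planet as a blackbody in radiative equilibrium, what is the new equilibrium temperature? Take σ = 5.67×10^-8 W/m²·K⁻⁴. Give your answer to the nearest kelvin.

By the inverse-square law, S = 1365/3.92² = 88.83 W/m².
New equilibrium: T₂ = [(1−0.17)·88.83/(4σ)]^(1/4) = 134.3 K.

134 K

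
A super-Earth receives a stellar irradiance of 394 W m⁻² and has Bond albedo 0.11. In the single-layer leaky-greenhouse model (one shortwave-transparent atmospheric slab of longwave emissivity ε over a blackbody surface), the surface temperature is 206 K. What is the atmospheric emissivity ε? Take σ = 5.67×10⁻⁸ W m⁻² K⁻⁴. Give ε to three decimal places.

Effective temperature: T_e = [S(1−α)/(4σ)]^(1/4) = 198.3 K.
Since (2−ε)/2 = (T_e/T_s)⁴ = 0.8586, ε = 0.2829.

0.283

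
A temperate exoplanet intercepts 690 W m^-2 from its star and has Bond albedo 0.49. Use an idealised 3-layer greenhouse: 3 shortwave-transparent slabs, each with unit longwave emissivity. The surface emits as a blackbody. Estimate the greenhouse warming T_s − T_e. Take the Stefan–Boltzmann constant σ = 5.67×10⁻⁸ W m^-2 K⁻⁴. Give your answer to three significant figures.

82.2 K

OLR = S(1−α)/4 = 87.98 W m^-2; the top layer radiates at T_e = 198.5 K.
Surface: T_s = (4)^¼·T_e = 280.7 K.
So the greenhouse effect raises the surface by 280.7 − 198.5 = 82.21 K.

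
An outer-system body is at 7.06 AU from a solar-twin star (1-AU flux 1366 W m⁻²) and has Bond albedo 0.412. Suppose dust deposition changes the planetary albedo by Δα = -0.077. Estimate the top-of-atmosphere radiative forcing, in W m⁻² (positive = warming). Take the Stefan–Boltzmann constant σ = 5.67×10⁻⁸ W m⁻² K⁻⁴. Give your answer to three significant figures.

By the inverse-square law, S = 1366/7.06² = 27.41 W m⁻².
ΔF = −(S/4)Δα = −(27.41/4)×(-0.077) = 0.5276 W m⁻².

0.528 W m⁻²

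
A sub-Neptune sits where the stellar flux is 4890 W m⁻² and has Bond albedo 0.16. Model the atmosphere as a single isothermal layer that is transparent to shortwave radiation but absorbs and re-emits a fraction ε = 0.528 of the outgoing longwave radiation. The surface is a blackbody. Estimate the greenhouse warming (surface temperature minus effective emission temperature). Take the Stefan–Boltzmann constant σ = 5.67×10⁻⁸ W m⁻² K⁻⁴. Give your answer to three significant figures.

Effective emission temperature (TOA balance): σT_e⁴ = S(1−α)/4 = 1027 W m⁻² → T_e = 366.8 K.
For a single slab of emissivity ε, T_s⁴ = 2T_e⁴/(2−ε); thus T_s = 366.8·(1.359)^(1/4) = 396.1 K.
T_s − T_e = 396.1 − 366.8 = 29.22 K.

29.2 K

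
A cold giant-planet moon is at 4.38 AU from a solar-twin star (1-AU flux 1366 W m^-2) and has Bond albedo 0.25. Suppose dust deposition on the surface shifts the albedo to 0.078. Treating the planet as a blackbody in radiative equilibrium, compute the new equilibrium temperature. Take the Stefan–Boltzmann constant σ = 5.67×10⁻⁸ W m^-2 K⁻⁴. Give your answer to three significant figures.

Flux at the orbit: S = 1366/(4.38)² = 71.20 W m^-2.
New equilibrium: T₂ = [(1−0.078)·71.20/(4σ)]^(1/4) = 130.4 K.

130 K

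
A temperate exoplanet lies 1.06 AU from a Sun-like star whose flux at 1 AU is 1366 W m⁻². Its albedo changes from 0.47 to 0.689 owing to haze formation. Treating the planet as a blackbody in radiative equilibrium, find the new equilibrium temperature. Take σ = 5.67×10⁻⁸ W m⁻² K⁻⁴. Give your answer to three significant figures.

202 K

Flux at the orbit: S = 1366/(1.06)² = 1216 W m⁻².
New equilibrium: T₂ = [(1−0.689)·1216/(4σ)]^(1/4) = 202.1 K.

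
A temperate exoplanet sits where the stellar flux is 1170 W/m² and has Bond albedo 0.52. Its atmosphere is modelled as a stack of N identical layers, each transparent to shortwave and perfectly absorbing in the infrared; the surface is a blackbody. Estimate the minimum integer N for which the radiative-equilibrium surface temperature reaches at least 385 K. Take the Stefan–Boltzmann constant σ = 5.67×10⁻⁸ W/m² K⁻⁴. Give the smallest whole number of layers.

Top-of-atmosphere balance: σT_e⁴ = S(1−α)/4 = 140.4 W/m² → T_e = 223.1 K.
Since T_s⁴ = (N+1)T_e⁴, we need N ≥ (T_s/T_e)⁴ − 1 = 7.873.
So N ≥ 7.873; the smallest integer is N = 8.

8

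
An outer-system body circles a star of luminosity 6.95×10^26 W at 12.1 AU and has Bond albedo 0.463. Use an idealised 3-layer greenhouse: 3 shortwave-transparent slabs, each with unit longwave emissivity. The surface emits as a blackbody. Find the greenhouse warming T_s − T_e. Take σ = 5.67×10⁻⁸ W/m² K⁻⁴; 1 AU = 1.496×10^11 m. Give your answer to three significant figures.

32.9 kelvin

Orbital distance: d = 12.1 AU = 1.810×10^12 m.
Flux at the orbit: S = L/(4πd²) = 6.95×10^26/(4π·(1.81×10^12)²) = 16.88 W/m².
OLR = S(1−α)/4 = 2.266 W/m²; the top layer radiates at T_e = 79.51 K.
Surface: T_s = (4)^¼·T_e = 112.4 K.
Warming: T_s − T_e = 32.93 K.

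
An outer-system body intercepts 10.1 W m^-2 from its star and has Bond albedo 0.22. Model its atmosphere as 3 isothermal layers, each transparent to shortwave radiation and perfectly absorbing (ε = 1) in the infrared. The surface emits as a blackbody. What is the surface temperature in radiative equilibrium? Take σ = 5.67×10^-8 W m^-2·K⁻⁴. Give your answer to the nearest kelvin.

109 K

Top-of-atmosphere balance: σT_e⁴ = S(1−α)/4 = 1.970 W m^-2 → T_e = 76.77 K.
Layer-by-layer balance gives σT_s⁴ = (N+1)σT_e⁴, so T_s = 4^¼·76.77 = 108.6 K.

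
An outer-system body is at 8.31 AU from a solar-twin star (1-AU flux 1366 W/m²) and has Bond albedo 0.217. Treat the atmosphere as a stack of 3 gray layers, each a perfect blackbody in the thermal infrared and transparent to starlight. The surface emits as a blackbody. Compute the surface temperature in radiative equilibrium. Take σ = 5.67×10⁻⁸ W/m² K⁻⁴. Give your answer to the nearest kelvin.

By the inverse-square law, S = 1366/8.31² = 19.78 W/m².
Top-of-atmosphere balance: σT_e⁴ = S(1−α)/4 = 3.872 W/m² → T_e = 90.91 K.
With N = 3 opaque layers, T_s = (N+1)^(1/4)·T_e = 4^(1/4)·90.91 = 128.6 K.

129 K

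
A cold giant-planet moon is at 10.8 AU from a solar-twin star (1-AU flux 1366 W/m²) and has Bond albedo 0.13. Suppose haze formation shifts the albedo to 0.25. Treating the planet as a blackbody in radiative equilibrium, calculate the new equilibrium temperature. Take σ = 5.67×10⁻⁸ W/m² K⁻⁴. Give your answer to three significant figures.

78.9 K

Irradiance scales as 1/d², so S = 1366 W/m² × (1/10.8)² = 11.71 W/m².
New equilibrium: T₂ = [(1−0.25)·11.71/(4σ)]^(1/4) = 78.89 K.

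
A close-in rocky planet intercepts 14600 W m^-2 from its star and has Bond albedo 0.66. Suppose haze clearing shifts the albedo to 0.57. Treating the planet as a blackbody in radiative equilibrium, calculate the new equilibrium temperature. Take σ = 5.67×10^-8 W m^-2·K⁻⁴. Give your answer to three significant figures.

408 K

New equilibrium: T₂ = [(1−0.57)·14600/(4σ)]^(1/4) = 407.9 K.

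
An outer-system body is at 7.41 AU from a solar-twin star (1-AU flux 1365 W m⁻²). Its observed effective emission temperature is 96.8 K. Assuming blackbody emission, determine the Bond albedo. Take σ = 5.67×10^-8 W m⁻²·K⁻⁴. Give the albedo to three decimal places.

0.199

Flux at the orbit: S = 1365/(7.41)² = 24.86 W m⁻².
From σT⁴ = S(1−α)/4 we invert for α: 1−α = 4σT⁴/S.
4σT⁴ = 4·5.67×10⁻⁸·(96.8)⁴ = 19.91 W m⁻².
1−α = 19.91/24.86 = 0.8010, so α = 0.1990.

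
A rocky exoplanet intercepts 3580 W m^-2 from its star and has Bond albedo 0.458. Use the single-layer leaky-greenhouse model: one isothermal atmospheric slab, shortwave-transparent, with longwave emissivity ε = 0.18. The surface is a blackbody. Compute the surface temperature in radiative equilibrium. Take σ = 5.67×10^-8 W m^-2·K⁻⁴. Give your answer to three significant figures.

Effective emission temperature (TOA balance): σT_e⁴ = S(1−α)/4 = 485.1 W m^-2 → T_e = 304.1 K.
For a single slab of emissivity ε, T_s⁴ = 2T_e⁴/(2−ε); thus T_s = 304.1·(1.099)^(1/4) = 311.4 K.

311 K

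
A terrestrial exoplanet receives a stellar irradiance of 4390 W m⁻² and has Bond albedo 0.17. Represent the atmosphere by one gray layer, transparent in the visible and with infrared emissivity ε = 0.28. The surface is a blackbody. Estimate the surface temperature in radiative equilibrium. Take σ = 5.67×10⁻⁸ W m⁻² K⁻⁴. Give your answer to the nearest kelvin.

Effective emission temperature (TOA balance): σT_e⁴ = S(1−α)/4 = 910.9 W m⁻² → T_e = 356.0 K.
The surface balance (absorbed SW + ε·downward IR = σT_s⁴) with T_a⁴ = T_s⁴/2 reduces to T_s = T_e·[2/(2−ε)]^¼ = 369.7 K.

370 kelvin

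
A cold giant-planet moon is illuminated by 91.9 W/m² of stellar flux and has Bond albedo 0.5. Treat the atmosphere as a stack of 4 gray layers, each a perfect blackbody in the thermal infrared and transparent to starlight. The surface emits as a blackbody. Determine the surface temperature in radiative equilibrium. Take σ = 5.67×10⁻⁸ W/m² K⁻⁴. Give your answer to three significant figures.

Top-of-atmosphere balance: σT_e⁴ = S(1−α)/4 = 11.49 W/m² → T_e = 119.3 K.
For an N-layer opaque stack, T_s⁴ = (N+1)T_e⁴, hence T_s = (5)^(1/4)×119.3 K = 178.4 K.

178 K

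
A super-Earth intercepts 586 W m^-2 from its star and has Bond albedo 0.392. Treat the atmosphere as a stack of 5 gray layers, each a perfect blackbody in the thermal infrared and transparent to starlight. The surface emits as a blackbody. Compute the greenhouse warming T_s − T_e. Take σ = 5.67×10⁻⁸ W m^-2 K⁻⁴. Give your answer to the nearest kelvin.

113 K

The effective emission temperature is T_e = [S(1−α)/(4σ)]^¼ = 199.1 K.
T_s = (N+1)^(1/4)·T_e = 311.6 K.
So the greenhouse effect raises the surface by 311.6 − 199.1 = 112.5 K.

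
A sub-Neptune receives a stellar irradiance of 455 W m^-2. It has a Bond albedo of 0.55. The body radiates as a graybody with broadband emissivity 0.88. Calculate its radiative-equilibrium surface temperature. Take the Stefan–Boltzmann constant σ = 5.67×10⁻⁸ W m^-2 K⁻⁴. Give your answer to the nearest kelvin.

Averaging over the sphere, the absorbed flux is S(1−α)/4 = 51.19 W m^-2.
Equating to εσT⁴ with ε = 0.88: T = (51.19/0.88σ)^(1/4) = 179.0 K.

179 K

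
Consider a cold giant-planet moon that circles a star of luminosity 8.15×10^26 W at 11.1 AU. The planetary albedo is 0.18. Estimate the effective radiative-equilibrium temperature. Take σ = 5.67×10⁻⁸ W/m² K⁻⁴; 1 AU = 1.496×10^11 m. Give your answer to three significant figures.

d = 11.1 × 1.496×10^11 m = 1.661×10^12 m.
Flux at the orbit: S = L/(4πd²) = 8.15×10^26/(4π·(1.66×10^12)²) = 23.52 W/m².
The planet absorbs (1−α)S over its disc πR² and re-emits over 4πR², so the mean absorbed flux is (1−0.18)·23.52/4 = 4.822 W/m².
Balancing against σT⁴: T = (4.822/5.67×10⁻⁸)^(1/4) = 96.03 K.

96.0 K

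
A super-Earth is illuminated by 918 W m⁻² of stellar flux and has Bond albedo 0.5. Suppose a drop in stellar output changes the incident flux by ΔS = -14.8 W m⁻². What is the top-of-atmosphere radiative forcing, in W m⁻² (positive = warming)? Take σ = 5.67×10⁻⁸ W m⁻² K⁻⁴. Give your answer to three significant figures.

-1.85 W m⁻²

Only a fraction (1−α) is absorbed and it's spread over 4πR², so ΔF = (1−α)ΔS/4 = -1.850 W m⁻².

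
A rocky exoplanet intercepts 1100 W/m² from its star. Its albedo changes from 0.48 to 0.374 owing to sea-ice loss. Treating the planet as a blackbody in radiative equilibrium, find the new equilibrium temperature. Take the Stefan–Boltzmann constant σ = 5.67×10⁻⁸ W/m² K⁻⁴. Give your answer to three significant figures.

235 K

New equilibrium: T₂ = [(1−0.374)·1100/(4σ)]^(1/4) = 234.7 K.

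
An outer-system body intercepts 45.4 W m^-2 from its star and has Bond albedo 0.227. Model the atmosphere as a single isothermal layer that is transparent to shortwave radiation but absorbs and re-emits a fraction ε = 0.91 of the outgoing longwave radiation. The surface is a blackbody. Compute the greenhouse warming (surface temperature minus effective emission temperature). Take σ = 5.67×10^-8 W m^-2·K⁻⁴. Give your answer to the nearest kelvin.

Effective emission temperature (TOA balance): σT_e⁴ = S(1−α)/4 = 8.774 W m^-2 → T_e = 111.5 K.
The surface balance (absorbed SW + ε·downward IR = σT_s⁴) with T_a⁴ = T_s⁴/2 reduces to T_s = T_e·[2/(2−ε)]^¼ = 129.8 K.
The atmosphere warms the surface by 18.28 K.

18 K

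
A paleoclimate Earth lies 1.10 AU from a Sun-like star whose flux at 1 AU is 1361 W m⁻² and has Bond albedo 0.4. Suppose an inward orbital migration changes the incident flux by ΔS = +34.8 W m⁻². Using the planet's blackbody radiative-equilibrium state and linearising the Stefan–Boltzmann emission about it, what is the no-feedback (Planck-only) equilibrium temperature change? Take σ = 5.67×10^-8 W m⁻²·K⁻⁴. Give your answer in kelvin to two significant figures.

1.8 K

By the inverse-square law, S = 1361/1.10² = 1125 W m⁻².
The baseline emission temperature is T_e = 233.6 K.
TOA radiative forcing: ΔF = (1−α)ΔS/4 = 0.6·(+34.8)/4 = 5.220 W m⁻².
Linearising σT⁴ gives d(σT⁴)/dT = 4σT_e³ = 2.890 W m⁻² per K.
So ΔT₀ = 5.220/2.890 = 1.81 K.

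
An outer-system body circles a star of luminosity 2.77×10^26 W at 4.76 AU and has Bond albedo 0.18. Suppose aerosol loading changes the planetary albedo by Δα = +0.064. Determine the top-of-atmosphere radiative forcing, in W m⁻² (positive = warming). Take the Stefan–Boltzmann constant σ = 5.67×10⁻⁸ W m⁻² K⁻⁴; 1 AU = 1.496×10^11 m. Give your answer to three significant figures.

d = 4.76 × 1.496×10^11 m = 7.121×10^11 m.
S = L/(4πd²) = 43.47 W m⁻².
ΔF = −(S/4)Δα = −(43.47/4)×(+0.064) = -0.6955 W m⁻².

-0.696 W m⁻²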